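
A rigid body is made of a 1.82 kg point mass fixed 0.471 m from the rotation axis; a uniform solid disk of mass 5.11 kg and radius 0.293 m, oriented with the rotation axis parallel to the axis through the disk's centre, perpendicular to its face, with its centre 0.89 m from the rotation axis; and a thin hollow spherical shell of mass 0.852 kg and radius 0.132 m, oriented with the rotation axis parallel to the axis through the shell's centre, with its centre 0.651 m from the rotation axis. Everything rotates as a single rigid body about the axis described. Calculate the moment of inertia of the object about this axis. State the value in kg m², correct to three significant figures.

Point mass: I_cm = 0; centre at d = 0.471 m, so I = I_cm + Md² gives I = 0 + (1.82)(0.471)² = 0.40375 kg m².
Solid disk: I_cm = (1/2)MR² = (1/2)(5.11)(0.293)² = 0.21934 kg m²; centre at d = 0.89 m, so I = I_cm + Md² gives I = 0.21934 + (5.11)(0.89)² = 4.267 kg m².
Spherical shell: I_cm = (2/3)MR² = (2/3)(0.852)(0.132)² = 0.0098968 kg m²; centre at d = 0.651 m, so I = I_cm + Md² gives I = 0.0098968 + (0.852)(0.651)² = 0.37098 kg m².
Total I = 0.40375 + 4.267 + 0.37098 = 5.0417 kg m².

5.04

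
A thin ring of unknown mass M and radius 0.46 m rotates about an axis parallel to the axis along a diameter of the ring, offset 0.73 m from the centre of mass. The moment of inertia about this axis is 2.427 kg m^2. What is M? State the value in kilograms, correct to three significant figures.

3.80

I = I_cm + Md² = (1/2)MR² + Md² = M·[0.5·(0.46)² + (0.73)²] = M·0.6387.
So M = 2.427 / 0.6387 = 3.7999 kg.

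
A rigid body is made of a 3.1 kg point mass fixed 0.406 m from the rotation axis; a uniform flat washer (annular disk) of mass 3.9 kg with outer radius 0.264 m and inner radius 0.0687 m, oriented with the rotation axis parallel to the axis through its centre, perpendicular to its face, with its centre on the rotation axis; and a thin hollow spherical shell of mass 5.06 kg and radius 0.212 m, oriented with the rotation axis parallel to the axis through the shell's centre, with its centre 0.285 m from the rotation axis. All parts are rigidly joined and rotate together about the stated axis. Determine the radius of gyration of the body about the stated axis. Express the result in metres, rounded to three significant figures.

0.318

Point mass: I_cm = 0; centre at d = 0.406 m, so I = I_cm + Md² gives I = 0 + (3.1)(0.406)² = 0.51099 kg·m².
Annular disk: I_cm = (1/2)M(R²+r²) = (1/2)(3.9)[(0.264)² + (0.0687)²] = 0.14511 kg·m²; axis through the centre, so I = 0.14511 kg·m².
Spherical shell: I_cm = (2/3)MR² = (2/3)(5.06)(0.212)² = 0.15161 kg·m²; centre at d = 0.285 m, so I = I_cm + Md² gives I = 0.15161 + (5.06)(0.285)² = 0.56261 kg·m².
Total I = 1.2187 kg·m²; total mass M = 12.06 kg.
k = √(I/M) = √(1.2187/12.06) = 0.31789 m.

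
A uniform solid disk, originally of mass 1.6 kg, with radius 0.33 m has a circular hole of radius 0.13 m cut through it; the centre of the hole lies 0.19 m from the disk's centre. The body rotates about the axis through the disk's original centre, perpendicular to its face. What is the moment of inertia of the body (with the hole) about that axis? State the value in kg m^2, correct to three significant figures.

0.0761

Unpierced body about its centre: I₀ = (1/2)MR² = (1/2)(1.6)(0.33)² = 0.08712 kg m^2.
The removed disk has mass m = M·(r/R)² = (1.6)(0.13/0.33)² = 0.2483 kg (same uniform areal density).
Its moment of inertia about the rotation axis (parallel-axis theorem): I_hole = (1/2)mr² + md² = (1/2)(0.2483)(0.13)² + (0.2483)(0.19)² = 0.011062 kg m^2.
Treating the hole as negative mass, I = I₀ − I_hole = 0.08712 − 0.011062 = 0.076058 kg m^2.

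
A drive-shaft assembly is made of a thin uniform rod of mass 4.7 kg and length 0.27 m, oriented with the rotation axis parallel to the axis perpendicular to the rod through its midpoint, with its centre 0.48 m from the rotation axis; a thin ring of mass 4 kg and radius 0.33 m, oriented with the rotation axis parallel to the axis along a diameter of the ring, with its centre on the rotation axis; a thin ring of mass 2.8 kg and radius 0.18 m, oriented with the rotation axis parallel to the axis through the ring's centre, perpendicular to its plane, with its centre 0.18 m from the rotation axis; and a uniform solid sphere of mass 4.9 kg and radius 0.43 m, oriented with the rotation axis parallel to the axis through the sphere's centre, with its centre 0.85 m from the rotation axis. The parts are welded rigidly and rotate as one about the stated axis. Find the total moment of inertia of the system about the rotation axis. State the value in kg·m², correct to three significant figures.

Thin rod: I_cm = (1/12)ML² = (1/12)(4.7)(0.27)² = 0.028553 kg·m²; centre at d = 0.48 m, so I = I_cm + Md² gives I = 0.028553 + (4.7)(0.48)² = 1.1114 kg·m².
Thin ring: I_cm = (1/2)MR² = (1/2)(4)(0.33)² = 0.2178 kg·m²; axis through the centre, so I = 0.2178 kg·m².
Thin ring: I_cm = MR² = (2.8)(0.18)² = 0.09072 kg·m²; centre at d = 0.18 m, so I = I_cm + Md² gives I = 0.09072 + (2.8)(0.18)² = 0.18144 kg·m².
Solid sphere: I_cm = (2/5)MR² = (2/5)(4.9)(0.43)² = 0.3624 kg·m²; centre at d = 0.85 m, so I = I_cm + Md² gives I = 0.3624 + (4.9)(0.85)² = 3.9027 kg·m².
Total I = 1.1114 + 0.2178 + 0.18144 + 3.9027 = 5.4133 kg·m².

5.41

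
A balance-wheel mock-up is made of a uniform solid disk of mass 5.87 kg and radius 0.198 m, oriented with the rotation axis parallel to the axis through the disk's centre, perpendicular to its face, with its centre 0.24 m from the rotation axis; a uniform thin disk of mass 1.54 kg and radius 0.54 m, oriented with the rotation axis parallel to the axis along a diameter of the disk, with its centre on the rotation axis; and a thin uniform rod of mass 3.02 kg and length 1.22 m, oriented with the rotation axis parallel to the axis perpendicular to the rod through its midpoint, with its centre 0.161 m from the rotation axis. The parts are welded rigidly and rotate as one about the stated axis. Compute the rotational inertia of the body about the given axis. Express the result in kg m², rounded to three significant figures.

1.02

Solid disk: I_cm = (1/2)MR² = (1/2)(5.87)(0.198)² = 0.11506 kg m²; centre at d = 0.24 m, so I = I_cm + Md² gives I = 0.11506 + (5.87)(0.24)² = 0.45318 kg m².
Thin disk: I_cm = (1/4)MR² = (1/4)(1.54)(0.54)² = 0.11227 kg m²; axis through the centre, so I = 0.11227 kg m².
Thin rod: I_cm = (1/12)ML² = (1/12)(3.02)(1.22)² = 0.37458 kg m²; centre at d = 0.161 m, so I = I_cm + Md² gives I = 0.37458 + (3.02)(0.161)² = 0.45286 kg m².
Total I = 0.45318 + 0.11227 + 0.45286 = 1.0183 kg m².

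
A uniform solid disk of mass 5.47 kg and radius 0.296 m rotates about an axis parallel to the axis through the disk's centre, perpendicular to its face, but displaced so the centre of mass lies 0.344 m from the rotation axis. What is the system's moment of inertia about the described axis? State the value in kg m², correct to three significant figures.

0.887

I_cm = (1/2)MR² = (1/2)(5.47)(0.296)² = 0.23963 kg m²; centre at d = 0.344 m, so I = I_cm + Md² gives I = 0.23963 + (5.47)(0.344)² = 0.88693 kg m².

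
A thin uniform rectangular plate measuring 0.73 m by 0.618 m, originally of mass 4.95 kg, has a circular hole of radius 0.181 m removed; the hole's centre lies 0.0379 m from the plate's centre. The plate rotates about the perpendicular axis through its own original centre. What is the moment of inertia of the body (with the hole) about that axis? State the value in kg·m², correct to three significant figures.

Unpierced body about its centre: I₀ = (1/12)M(a²+b²) = (1/12)(4.95)[(0.73)² + (0.618)²] = 0.37736 kg·m².
The removed disk has mass m = M·πr²/(ab) = (4.95)·π(0.181)²/(0.73·0.618) = 1.1293 kg (same uniform areal density).
Its moment of inertia about the rotation axis (parallel-axis theorem): I_hole = (1/2)mr² + md² = (1/2)(1.1293)(0.181)² + (1.1293)(0.0379)² = 0.02012 kg·m².
Treating the hole as negative mass, I = I₀ − I_hole = 0.37736 − 0.02012 = 0.35724 kg·m².

0.357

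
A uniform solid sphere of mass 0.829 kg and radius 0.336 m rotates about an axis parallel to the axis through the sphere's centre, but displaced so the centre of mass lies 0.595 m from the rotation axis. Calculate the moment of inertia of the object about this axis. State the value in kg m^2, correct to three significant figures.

0.331

I_cm = (2/5)MR² = (2/5)(0.829)(0.336)² = 0.037436 kg m^2; centre at d = 0.595 m, so I = I_cm + Md² gives I = 0.037436 + (0.829)(0.595)² = 0.33092 kg m^2.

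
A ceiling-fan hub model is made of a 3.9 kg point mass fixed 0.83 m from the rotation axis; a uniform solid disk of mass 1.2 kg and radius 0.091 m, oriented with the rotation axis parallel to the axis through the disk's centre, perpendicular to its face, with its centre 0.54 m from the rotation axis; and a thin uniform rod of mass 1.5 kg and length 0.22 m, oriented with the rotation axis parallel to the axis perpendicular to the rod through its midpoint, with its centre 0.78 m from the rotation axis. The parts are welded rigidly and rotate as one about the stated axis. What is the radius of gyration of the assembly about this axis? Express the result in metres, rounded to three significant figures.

Point mass: I_cm = 0; centre at d = 0.83 m, so I = I_cm + Md² gives I = 0 + (3.9)(0.83)² = 2.6867 kg·m².
Solid disk: I_cm = (1/2)MR² = (1/2)(1.2)(0.091)² = 0.0049686 kg·m²; centre at d = 0.54 m, so I = I_cm + Md² gives I = 0.0049686 + (1.2)(0.54)² = 0.35489 kg·m².
Thin rod: I_cm = (1/12)ML² = (1/12)(1.5)(0.22)² = 0.00605 kg·m²; centre at d = 0.78 m, so I = I_cm + Md² gives I = 0.00605 + (1.5)(0.78)² = 0.91865 kg·m².
Total I = 3.9602 kg·m²; total mass M = 6.6 kg.
k = √(I/M) = √(3.9602/6.6) = 0.77462 m.

0.775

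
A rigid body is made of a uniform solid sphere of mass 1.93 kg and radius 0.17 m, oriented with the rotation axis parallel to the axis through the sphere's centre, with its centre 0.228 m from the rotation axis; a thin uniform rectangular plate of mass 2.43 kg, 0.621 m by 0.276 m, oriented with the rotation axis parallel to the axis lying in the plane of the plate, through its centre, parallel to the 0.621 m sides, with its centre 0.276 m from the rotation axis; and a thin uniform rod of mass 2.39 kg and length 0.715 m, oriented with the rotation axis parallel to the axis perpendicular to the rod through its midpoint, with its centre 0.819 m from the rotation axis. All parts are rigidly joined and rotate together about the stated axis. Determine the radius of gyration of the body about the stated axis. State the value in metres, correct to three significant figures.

0.548

Solid sphere: I_cm = (2/5)MR² = (2/5)(1.93)(0.17)² = 0.022311 kg·m²; centre at d = 0.228 m, so the parallel axis theorem gives I = 0.022311 + (1.93)(0.228)² = 0.12264 kg·m².
Rectangular plate: I_cm = (1/12)Mb² = (1/12)(2.43)(0.276)² = 0.015426 kg·m²; centre at d = 0.276 m, so the parallel axis theorem gives I = 0.015426 + (2.43)(0.276)² = 0.20053 kg·m².
Thin rod: I_cm = (1/12)ML² = (1/12)(2.39)(0.715)² = 0.10182 kg·m²; centre at d = 0.819 m, so the parallel axis theorem gives I = 0.10182 + (2.39)(0.819)² = 1.7049 kg·m².
Total I = 2.0281 kg·m²; total mass M = 6.75 kg.
k = √(I/M) = √(2.0281/6.75) = 0.54814 m.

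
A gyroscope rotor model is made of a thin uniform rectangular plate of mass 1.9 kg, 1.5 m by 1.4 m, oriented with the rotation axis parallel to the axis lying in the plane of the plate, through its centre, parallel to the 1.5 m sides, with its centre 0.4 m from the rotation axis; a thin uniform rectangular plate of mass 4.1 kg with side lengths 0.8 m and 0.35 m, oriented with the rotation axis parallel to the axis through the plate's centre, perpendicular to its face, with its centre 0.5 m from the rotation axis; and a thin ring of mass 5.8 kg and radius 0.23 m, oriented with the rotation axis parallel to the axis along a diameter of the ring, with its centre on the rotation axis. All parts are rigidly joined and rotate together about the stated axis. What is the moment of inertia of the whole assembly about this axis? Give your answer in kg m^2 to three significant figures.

Rectangular plate: I_cm = (1/12)Mb² = (1/12)(1.9)(1.4)² = 0.31033 kg m^2; centre at d = 0.4 m, so the parallel axis theorem gives I = 0.31033 + (1.9)(0.4)² = 0.61433 kg m^2.
Rectangular plate: I_cm = (1/12)M(a²+b²) = (1/12)(4.1)[(0.8)² + (0.35)²] = 0.26052 kg m^2; centre at d = 0.5 m, so the parallel axis theorem gives I = 0.26052 + (4.1)(0.5)² = 1.2855 kg m^2.
Thin ring: I_cm = (1/2)MR² = (1/2)(5.8)(0.23)² = 0.15341 kg m^2; axis through the centre, so I = 0.15341 kg m^2.
Total I = 0.61433 + 1.2855 + 0.15341 = 2.0533 kg m^2.

2.05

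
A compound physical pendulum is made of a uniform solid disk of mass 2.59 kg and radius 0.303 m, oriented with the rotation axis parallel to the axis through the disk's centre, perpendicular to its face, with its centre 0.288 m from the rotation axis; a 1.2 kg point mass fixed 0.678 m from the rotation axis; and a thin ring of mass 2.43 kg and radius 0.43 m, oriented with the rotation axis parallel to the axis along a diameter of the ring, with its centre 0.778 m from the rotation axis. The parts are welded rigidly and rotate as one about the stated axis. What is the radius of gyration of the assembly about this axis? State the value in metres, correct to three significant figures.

Solid disk: I_cm = (1/2)MR² = (1/2)(2.59)(0.303)² = 0.11889 kg·m²; centre at d = 0.288 m, so the parallel axis theorem gives I = 0.11889 + (2.59)(0.288)² = 0.33372 kg·m².
Point mass: I_cm = 0; centre at d = 0.678 m, so the parallel axis theorem gives I = 0 + (1.2)(0.678)² = 0.55162 kg·m².
Thin ring: I_cm = (1/2)MR² = (1/2)(2.43)(0.43)² = 0.22465 kg·m²; centre at d = 0.778 m, so the parallel axis theorem gives I = 0.22465 + (2.43)(0.778)² = 1.6955 kg·m².
Total I = 2.5808 kg·m²; total mass M = 6.22 kg.
k = √(I/M) = √(2.5808/6.22) = 0.64415 m.

0.644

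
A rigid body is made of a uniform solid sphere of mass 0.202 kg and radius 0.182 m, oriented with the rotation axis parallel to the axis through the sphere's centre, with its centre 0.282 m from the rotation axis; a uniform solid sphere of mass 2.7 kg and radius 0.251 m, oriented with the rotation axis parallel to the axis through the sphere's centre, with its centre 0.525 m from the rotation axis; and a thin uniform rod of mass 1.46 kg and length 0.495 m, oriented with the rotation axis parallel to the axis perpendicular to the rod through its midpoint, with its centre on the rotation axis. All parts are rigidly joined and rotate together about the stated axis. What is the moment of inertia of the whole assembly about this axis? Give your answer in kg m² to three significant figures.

Solid sphere: I_cm = (2/5)MR² = (2/5)(0.202)(0.182)² = 0.0026764 kg m²; centre at d = 0.282 m, so the parallel axis theorem gives I = 0.0026764 + (0.202)(0.282)² = 0.01874 kg m².
Solid sphere: I_cm = (2/5)MR² = (2/5)(2.7)(0.251)² = 0.068041 kg m²; centre at d = 0.525 m, so the parallel axis theorem gives I = 0.068041 + (2.7)(0.525)² = 0.81223 kg m².
Thin rod: I_cm = (1/12)ML² = (1/12)(1.46)(0.495)² = 0.029811 kg m²; axis through the centre, so I = 0.029811 kg m².
Total I = 0.01874 + 0.81223 + 0.029811 = 0.86078 kg m².

0.861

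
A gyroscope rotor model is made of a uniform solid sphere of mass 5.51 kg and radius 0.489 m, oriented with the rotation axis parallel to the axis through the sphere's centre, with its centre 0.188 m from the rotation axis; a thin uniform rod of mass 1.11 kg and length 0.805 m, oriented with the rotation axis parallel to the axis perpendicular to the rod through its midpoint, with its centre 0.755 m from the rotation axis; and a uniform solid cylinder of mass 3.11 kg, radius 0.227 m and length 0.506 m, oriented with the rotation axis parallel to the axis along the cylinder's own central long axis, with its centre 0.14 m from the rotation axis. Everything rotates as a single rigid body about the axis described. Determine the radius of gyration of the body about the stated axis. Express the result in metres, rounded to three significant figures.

Solid sphere: I_cm = (2/5)MR² = (2/5)(5.51)(0.489)² = 0.52702 kg m²; centre at d = 0.188 m, so the parallel axis theorem gives I = 0.52702 + (5.51)(0.188)² = 0.72177 kg m².
Thin rod: I_cm = (1/12)ML² = (1/12)(1.11)(0.805)² = 0.059942 kg m²; centre at d = 0.755 m, so the parallel axis theorem gives I = 0.059942 + (1.11)(0.755)² = 0.69267 kg m².
Solid cylinder: I_cm = (1/2)MR² = (1/2)(3.11)(0.227)² = 0.080128 kg m²; centre at d = 0.14 m, so the parallel axis theorem gives I = 0.080128 + (3.11)(0.14)² = 0.14108 kg m².
Total I = 1.5555 kg m²; total mass M = 9.73 kg.
k = √(I/M) = √(1.5555/9.73) = 0.39984 m.

0.400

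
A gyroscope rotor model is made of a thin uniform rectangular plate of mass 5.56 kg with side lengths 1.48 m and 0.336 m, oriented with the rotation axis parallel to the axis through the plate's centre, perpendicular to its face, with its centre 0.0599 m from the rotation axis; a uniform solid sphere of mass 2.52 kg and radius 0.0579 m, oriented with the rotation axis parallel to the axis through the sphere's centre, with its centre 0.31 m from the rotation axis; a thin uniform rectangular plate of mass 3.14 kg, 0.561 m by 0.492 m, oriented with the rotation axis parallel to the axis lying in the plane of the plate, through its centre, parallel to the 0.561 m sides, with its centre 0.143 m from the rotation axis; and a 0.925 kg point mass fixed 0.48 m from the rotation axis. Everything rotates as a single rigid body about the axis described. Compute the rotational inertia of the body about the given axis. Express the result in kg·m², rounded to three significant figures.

Rectangular plate: I_cm = (1/12)M(a²+b²) = (1/12)(5.56)[(1.48)² + (0.336)²] = 1.0672 kg·m²; centre at d = 0.0599 m, so the parallel axis theorem gives I = 1.0672 + (5.56)(0.0599)² = 1.0871 kg·m².
Solid sphere: I_cm = (2/5)MR² = (2/5)(2.52)(0.0579)² = 0.0033792 kg·m²; centre at d = 0.31 m, so the parallel axis theorem gives I = 0.0033792 + (2.52)(0.31)² = 0.24555 kg·m².
Rectangular plate: I_cm = (1/12)Mb² = (1/12)(3.14)(0.492)² = 0.06334 kg·m²; centre at d = 0.143 m, so the parallel axis theorem gives I = 0.06334 + (3.14)(0.143)² = 0.12755 kg·m².
Point mass: I_cm = 0; centre at d = 0.48 m, so the parallel axis theorem gives I = 0 + (0.925)(0.48)² = 0.21312 kg·m².
Total I = 1.0871 + 0.24555 + 0.12755 + 0.21312 = 1.6734 kg·m².

1.67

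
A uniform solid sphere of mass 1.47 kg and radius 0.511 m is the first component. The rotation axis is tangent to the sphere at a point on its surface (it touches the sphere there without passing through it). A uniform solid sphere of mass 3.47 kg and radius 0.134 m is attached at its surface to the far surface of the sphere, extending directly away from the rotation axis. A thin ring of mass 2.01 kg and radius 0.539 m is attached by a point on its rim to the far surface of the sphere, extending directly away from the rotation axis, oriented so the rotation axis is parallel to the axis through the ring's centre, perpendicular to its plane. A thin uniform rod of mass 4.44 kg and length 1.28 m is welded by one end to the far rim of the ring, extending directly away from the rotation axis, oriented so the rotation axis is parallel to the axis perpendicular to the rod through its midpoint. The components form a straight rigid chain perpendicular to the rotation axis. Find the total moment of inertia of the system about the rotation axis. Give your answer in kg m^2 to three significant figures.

Solid sphere: I_cm = (2/5)MR² = (2/5)(1.47)(0.511)² = 0.15354 kg m^2; centre at d = 0.511 m, so I = I_cm + Md² gives I = 0.15354 + (1.47)(0.511)² = 0.53739 kg m^2.
Solid sphere: I_cm = (2/5)MR² = (2/5)(3.47)(0.134)² = 0.024923 kg m^2; centre at d = 0.511 + 0.511 + 0.134 = 1.156 m, so I = I_cm + Md² gives I = 0.024923 + (3.47)(1.156)² = 4.662 kg m^2.
Thin ring: I_cm = MR² = (2.01)(0.539)² = 0.58395 kg m^2; centre at d = 0.511 + 0.511 + 0.134 + 0.134 + 0.539 = 1.829 m, so I = I_cm + Md² gives I = 0.58395 + (2.01)(1.829)² = 7.3079 kg m^2.
Thin rod: I_cm = (1/12)ML² = (1/12)(4.44)(1.28)² = 0.60621 kg m^2; centre at d = 0.511 + 0.511 + 0.134 + 0.134 + 0.539 + 0.539 + 0.64 = 3.008 m, so I = I_cm + Md² gives I = 0.60621 + (4.44)(3.008)² = 40.78 kg m^2.
Total I = 0.53739 + 4.662 + 7.3079 + 40.78 = 53.287 kg m^2.

53.3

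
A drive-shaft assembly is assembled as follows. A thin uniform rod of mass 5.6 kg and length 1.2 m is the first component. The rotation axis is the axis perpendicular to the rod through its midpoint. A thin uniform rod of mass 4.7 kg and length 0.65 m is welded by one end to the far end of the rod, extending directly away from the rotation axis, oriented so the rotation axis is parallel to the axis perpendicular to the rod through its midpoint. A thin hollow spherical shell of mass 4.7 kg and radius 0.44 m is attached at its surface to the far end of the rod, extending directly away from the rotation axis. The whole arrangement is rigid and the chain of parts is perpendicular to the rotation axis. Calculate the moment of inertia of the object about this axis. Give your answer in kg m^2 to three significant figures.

Thin rod: I_cm = (1/12)ML² = (1/12)(5.6)(1.2)² = 0.672 kg m^2; axis through the centre, so I = 0.672 kg m^2.
Thin rod: I_cm = (1/12)ML² = (1/12)(4.7)(0.65)² = 0.16548 kg m^2; centre at d = 0.6 + 0.325 = 0.925 m, so I = I_cm + Md² gives I = 0.16548 + (4.7)(0.925)² = 4.1869 kg m^2.
Spherical shell: I_cm = (2/3)MR² = (2/3)(4.7)(0.44)² = 0.60661 kg m^2; centre at d = 0.6 + 0.325 + 0.325 + 0.44 = 1.69 m, so I = I_cm + Md² gives I = 0.60661 + (4.7)(1.69)² = 14.03 kg m^2.
Total I = 0.672 + 4.1869 + 14.03 = 18.889 kg m^2.

18.9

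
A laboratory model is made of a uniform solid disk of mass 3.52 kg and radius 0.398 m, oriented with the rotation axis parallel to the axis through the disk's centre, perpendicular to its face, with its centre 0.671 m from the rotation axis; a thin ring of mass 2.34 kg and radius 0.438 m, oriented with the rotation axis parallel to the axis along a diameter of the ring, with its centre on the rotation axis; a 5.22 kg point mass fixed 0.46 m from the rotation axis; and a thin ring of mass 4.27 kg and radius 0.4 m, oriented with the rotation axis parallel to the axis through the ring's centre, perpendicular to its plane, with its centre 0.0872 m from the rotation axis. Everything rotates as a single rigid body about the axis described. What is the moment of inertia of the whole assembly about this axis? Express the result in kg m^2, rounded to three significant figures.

3.91

Solid disk: I_cm = (1/2)MR² = (1/2)(3.52)(0.398)² = 0.27879 kg m^2; centre at d = 0.671 m, so the parallel axis theorem gives I = 0.27879 + (3.52)(0.671)² = 1.8636 kg m^2.
Thin ring: I_cm = (1/2)MR² = (1/2)(2.34)(0.438)² = 0.22446 kg m^2; axis through the centre, so I = 0.22446 kg m^2.
Point mass: I_cm = 0; centre at d = 0.46 m, so the parallel axis theorem gives I = 0 + (5.22)(0.46)² = 1.1046 kg m^2.
Thin ring: I_cm = MR² = (4.27)(0.4)² = 0.6832 kg m^2; centre at d = 0.0872 m, so the parallel axis theorem gives I = 0.6832 + (4.27)(0.0872)² = 0.71567 kg m^2.
Total I = 1.8636 + 0.22446 + 1.1046 + 0.71567 = 3.9083 kg m^2.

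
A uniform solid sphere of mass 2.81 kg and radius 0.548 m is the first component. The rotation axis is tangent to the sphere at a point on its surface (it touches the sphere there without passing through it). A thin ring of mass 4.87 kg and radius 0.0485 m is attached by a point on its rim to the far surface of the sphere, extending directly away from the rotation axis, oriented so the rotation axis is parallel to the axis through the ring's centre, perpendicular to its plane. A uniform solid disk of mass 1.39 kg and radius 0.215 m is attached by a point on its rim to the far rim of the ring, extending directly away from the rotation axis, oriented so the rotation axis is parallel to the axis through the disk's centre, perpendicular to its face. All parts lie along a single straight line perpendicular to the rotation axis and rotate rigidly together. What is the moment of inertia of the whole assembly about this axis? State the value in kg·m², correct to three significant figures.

Solid sphere: I_cm = (2/5)MR² = (2/5)(2.81)(0.548)² = 0.33754 kg·m²; centre at d = 0.548 m, so the parallel axis theorem gives I = 0.33754 + (2.81)(0.548)² = 1.1814 kg·m².
Thin ring: I_cm = MR² = (4.87)(0.0485)² = 0.011455 kg·m²; centre at d = 0.548 + 0.548 + 0.0485 = 1.1445 m, so the parallel axis theorem gives I = 0.011455 + (4.87)(1.1445)² = 6.3906 kg·m².
Solid disk: I_cm = (1/2)MR² = (1/2)(1.39)(0.215)² = 0.032126 kg·m²; centre at d = 0.548 + 0.548 + 0.0485 + 0.0485 + 0.215 = 1.408 m, so the parallel axis theorem gives I = 0.032126 + (1.39)(1.408)² = 2.7878 kg·m².
Total I = 1.1814 + 6.3906 + 2.7878 = 10.36 kg·m².

10.4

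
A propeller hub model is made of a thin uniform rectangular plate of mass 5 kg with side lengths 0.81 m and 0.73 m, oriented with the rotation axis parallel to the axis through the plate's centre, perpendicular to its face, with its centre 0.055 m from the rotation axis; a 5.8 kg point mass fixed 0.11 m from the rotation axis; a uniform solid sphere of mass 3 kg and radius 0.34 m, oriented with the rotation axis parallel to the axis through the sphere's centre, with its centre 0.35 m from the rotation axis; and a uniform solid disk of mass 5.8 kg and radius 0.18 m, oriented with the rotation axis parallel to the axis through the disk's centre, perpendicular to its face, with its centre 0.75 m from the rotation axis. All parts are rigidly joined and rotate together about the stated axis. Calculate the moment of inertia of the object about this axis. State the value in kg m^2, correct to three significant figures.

4.44

Rectangular plate: I_cm = (1/12)M(a²+b²) = (1/12)(5)[(0.81)² + (0.73)²] = 0.49542 kg m^2; centre at d = 0.055 m, so I = I_cm + Md² gives I = 0.49542 + (5)(0.055)² = 0.51054 kg m^2.
Point mass: I_cm = 0; centre at d = 0.11 m, so I = I_cm + Md² gives I = 0 + (5.8)(0.11)² = 0.07018 kg m^2.
Solid sphere: I_cm = (2/5)MR² = (2/5)(3)(0.34)² = 0.13872 kg m^2; centre at d = 0.35 m, so I = I_cm + Md² gives I = 0.13872 + (3)(0.35)² = 0.50622 kg m^2.
Solid disk: I_cm = (1/2)MR² = (1/2)(5.8)(0.18)² = 0.09396 kg m^2; centre at d = 0.75 m, so I = I_cm + Md² gives I = 0.09396 + (5.8)(0.75)² = 3.3565 kg m^2.
Total I = 0.51054 + 0.07018 + 0.50622 + 3.3565 = 4.4434 kg m^2.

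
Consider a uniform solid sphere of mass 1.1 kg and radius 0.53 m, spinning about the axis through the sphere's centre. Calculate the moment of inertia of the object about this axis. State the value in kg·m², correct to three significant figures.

I_cm = (2/5)MR² = (2/5)(1.1)(0.53)² = 0.1236 kg·m²; axis through the centre, so I = 0.1236 kg·m².

0.124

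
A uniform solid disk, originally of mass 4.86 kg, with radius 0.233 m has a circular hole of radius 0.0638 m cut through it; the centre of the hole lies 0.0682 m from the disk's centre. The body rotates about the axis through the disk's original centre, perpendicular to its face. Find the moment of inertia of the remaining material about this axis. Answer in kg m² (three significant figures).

Unpierced body about its centre: I₀ = (1/2)MR² = (1/2)(4.86)(0.233)² = 0.13192 kg m².
The removed disk has mass m = M·(r/R)² = (4.86)(0.0638/0.233)² = 0.36439 kg (same uniform areal density).
Its moment of inertia about the rotation axis (parallel-axis theorem): I_hole = (1/2)mr² + md² = (1/2)(0.36439)(0.0638)² + (0.36439)(0.0682)² = 0.0024365 kg m².
Treating the hole as negative mass, I = I₀ − I_hole = 0.13192 − 0.0024365 = 0.12949 kg m².

0.129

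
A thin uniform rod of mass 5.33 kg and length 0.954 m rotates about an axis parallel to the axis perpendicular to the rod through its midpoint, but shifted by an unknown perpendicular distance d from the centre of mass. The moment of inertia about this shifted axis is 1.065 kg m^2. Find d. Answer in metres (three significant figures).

About the centre-of-mass axis, I_cm = (1/12)ML² = (1/12)(5.33)(0.954)² = 0.40424 kg m^2.
Parallel axis theorem: I = I_cm + Md², so Md² = 1.065 − 0.40424 = 0.66076 kg m^2.
d = √(0.66076 / 5.33) = 0.35209 m.

0.352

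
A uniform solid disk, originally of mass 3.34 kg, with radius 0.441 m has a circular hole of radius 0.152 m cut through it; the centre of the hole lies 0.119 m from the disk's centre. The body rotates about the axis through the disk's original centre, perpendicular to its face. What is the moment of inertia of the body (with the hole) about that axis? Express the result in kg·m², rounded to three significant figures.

0.315

Unpierced body about its centre: I₀ = (1/2)MR² = (1/2)(3.34)(0.441)² = 0.32478 kg·m².
The removed disk has mass m = M·(r/R)² = (3.34)(0.152/0.441)² = 0.39679 kg (same uniform areal density).
Its moment of inertia about the rotation axis (parallel-axis theorem): I_hole = (1/2)mr² + md² = (1/2)(0.39679)(0.152)² + (0.39679)(0.119)² = 0.010203 kg·m².
Treating the hole as negative mass, I = I₀ − I_hole = 0.32478 − 0.010203 = 0.31458 kg·m².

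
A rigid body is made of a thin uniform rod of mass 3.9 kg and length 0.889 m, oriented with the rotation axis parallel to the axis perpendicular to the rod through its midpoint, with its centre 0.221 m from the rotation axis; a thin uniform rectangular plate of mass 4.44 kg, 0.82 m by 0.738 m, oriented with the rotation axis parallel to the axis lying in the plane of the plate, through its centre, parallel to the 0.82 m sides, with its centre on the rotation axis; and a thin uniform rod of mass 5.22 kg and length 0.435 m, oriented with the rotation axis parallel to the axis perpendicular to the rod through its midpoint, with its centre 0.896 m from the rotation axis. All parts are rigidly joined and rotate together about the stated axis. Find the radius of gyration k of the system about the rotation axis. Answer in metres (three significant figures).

Thin rod: I_cm = (1/12)ML² = (1/12)(3.9)(0.889)² = 0.25685 kg·m²; centre at d = 0.221 m, so the parallel axis theorem gives I = 0.25685 + (3.9)(0.221)² = 0.44733 kg·m².
Rectangular plate: I_cm = (1/12)Mb² = (1/12)(4.44)(0.738)² = 0.20152 kg·m²; axis through the centre, so I = 0.20152 kg·m².
Thin rod: I_cm = (1/12)ML² = (1/12)(5.22)(0.435)² = 0.082313 kg·m²; centre at d = 0.896 m, so the parallel axis theorem gives I = 0.082313 + (5.22)(0.896)² = 4.273 kg·m².
Total I = 4.9219 kg·m²; total mass M = 13.56 kg.
k = √(I/M) = √(4.9219/13.56) = 0.60247 m.

0.602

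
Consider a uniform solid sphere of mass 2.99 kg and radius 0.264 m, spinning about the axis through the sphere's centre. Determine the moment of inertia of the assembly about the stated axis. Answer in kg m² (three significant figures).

0.0834

I_cm = (2/5)MR² = (2/5)(2.99)(0.264)² = 0.083356 kg m²; axis through the centre, so I = 0.083356 kg m².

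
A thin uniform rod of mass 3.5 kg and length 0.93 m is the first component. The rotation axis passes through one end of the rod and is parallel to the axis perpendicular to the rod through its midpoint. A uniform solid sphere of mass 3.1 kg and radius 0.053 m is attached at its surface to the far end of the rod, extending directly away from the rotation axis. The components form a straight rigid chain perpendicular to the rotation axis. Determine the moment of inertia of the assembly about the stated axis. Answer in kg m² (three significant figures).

Thin rod: I_cm = (1/12)ML² = (1/12)(3.5)(0.93)² = 0.25226 kg m²; centre at d = 0.465 m, so the parallel axis theorem gives I = 0.25226 + (3.5)(0.465)² = 1.0091 kg m².
Solid sphere: I_cm = (2/5)MR² = (2/5)(3.1)(0.053)² = 0.0034832 kg m²; centre at d = 0.465 + 0.465 + 0.053 = 0.983 m, so the parallel axis theorem gives I = 0.0034832 + (3.1)(0.983)² = 2.999 kg m².
Total I = 1.0091 + 2.999 = 4.008 kg m².

4.01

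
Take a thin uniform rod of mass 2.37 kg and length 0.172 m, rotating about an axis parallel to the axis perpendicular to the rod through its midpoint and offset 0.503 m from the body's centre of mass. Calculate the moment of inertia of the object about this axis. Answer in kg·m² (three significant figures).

I_cm = (1/12)ML² = (1/12)(2.37)(0.172)² = 0.0058428 kg·m²; centre at d = 0.503 m, so the parallel axis theorem gives I = 0.0058428 + (2.37)(0.503)² = 0.60547 kg·m².

0.605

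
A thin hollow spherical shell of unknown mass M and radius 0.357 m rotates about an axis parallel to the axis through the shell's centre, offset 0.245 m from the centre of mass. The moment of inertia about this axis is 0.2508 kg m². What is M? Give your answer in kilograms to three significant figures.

I = I_cm + Md² = (2/3)MR² + Md² = M·[0.666667·(0.357)² + (0.245)²] = M·0.14499.
So M = 0.2508 / 0.14499 = 1.7298 kg.

1.73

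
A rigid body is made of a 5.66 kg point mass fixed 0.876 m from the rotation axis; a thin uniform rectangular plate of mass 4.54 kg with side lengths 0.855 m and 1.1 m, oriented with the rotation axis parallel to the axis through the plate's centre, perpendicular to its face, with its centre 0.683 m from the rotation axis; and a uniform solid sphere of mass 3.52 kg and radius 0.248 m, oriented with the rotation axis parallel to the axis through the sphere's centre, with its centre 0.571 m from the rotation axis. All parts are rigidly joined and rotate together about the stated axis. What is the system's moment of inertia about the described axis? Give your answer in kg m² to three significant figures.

8.43

Point mass: I_cm = 0; centre at d = 0.876 m, so the parallel axis theorem gives I = 0 + (5.66)(0.876)² = 4.3433 kg m².
Rectangular plate: I_cm = (1/12)M(a²+b²) = (1/12)(4.54)[(0.855)² + (1.1)²] = 0.73435 kg m²; centre at d = 0.683 m, so the parallel axis theorem gives I = 0.73435 + (4.54)(0.683)² = 2.8522 kg m².
Solid sphere: I_cm = (2/5)MR² = (2/5)(3.52)(0.248)² = 0.086598 kg m²; centre at d = 0.571 m, so the parallel axis theorem gives I = 0.086598 + (3.52)(0.571)² = 1.2343 kg m².
Total I = 4.3433 + 2.8522 + 1.2343 = 8.4298 kg m².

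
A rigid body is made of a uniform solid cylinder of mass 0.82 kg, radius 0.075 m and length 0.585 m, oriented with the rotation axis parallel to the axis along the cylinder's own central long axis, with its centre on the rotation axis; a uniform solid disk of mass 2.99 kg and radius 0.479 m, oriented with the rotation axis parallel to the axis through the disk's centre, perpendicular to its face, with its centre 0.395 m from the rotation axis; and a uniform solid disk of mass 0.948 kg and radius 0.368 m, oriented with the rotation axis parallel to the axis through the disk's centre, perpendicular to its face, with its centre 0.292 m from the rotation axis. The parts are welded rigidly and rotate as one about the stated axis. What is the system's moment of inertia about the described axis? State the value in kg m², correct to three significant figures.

Solid cylinder: I_cm = (1/2)MR² = (1/2)(0.82)(0.075)² = 0.0023062 kg m²; axis through the centre, so I = 0.0023062 kg m².
Solid disk: I_cm = (1/2)MR² = (1/2)(2.99)(0.479)² = 0.34301 kg m²; centre at d = 0.395 m, so the parallel axis theorem gives I = 0.34301 + (2.99)(0.395)² = 0.80953 kg m².
Solid disk: I_cm = (1/2)MR² = (1/2)(0.948)(0.368)² = 0.064191 kg m²; centre at d = 0.292 m, so the parallel axis theorem gives I = 0.064191 + (0.948)(0.292)² = 0.14502 kg m².
Total I = 0.0023062 + 0.80953 + 0.14502 = 0.95686 kg m².

0.957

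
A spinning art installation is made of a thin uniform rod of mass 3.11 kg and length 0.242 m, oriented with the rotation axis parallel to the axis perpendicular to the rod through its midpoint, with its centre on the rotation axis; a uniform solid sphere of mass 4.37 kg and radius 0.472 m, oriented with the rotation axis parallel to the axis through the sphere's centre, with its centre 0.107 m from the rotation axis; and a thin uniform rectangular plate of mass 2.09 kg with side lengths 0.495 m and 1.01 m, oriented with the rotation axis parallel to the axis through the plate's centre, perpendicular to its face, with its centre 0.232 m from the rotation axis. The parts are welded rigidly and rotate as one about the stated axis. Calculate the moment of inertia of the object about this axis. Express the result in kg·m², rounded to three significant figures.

0.787

Thin rod: I_cm = (1/12)ML² = (1/12)(3.11)(0.242)² = 0.015178 kg·m²; axis through the centre, so I = 0.015178 kg·m².
Solid sphere: I_cm = (2/5)MR² = (2/5)(4.37)(0.472)² = 0.38943 kg·m²; centre at d = 0.107 m, so the parallel axis theorem gives I = 0.38943 + (4.37)(0.107)² = 0.43946 kg·m².
Rectangular plate: I_cm = (1/12)M(a²+b²) = (1/12)(2.09)[(0.495)² + (1.01)²] = 0.22034 kg·m²; centre at d = 0.232 m, so the parallel axis theorem gives I = 0.22034 + (2.09)(0.232)² = 0.33283 kg·m².
Total I = 0.015178 + 0.43946 + 0.33283 = 0.78747 kg·m².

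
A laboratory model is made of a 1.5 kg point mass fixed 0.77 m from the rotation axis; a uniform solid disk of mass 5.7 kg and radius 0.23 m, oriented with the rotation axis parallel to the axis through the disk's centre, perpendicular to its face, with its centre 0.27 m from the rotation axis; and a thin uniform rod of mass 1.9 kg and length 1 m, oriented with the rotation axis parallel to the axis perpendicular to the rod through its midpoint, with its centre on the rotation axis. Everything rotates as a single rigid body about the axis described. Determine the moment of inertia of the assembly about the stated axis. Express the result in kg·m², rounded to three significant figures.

Point mass: I_cm = 0; centre at d = 0.77 m, so I = I_cm + Md² gives I = 0 + (1.5)(0.77)² = 0.88935 kg·m².
Solid disk: I_cm = (1/2)MR² = (1/2)(5.7)(0.23)² = 0.15077 kg·m²; centre at d = 0.27 m, so I = I_cm + Md² gives I = 0.15077 + (5.7)(0.27)² = 0.5663 kg·m².
Thin rod: I_cm = (1/12)ML² = (1/12)(1.9)(1)² = 0.15833 kg·m²; axis through the centre, so I = 0.15833 kg·m².
Total I = 0.88935 + 0.5663 + 0.15833 = 1.614 kg·m².

1.61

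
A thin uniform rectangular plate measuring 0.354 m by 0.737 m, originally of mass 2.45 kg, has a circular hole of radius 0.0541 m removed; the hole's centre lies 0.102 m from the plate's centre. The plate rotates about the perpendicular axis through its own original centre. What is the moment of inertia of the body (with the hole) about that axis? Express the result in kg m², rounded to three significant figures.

Unpierced body about its centre: I₀ = (1/12)M(a²+b²) = (1/12)(2.45)[(0.354)² + (0.737)²] = 0.13648 kg m².
The removed disk has mass m = M·πr²/(ab) = (2.45)·π(0.0541)²/(0.354·0.737) = 0.086346 kg (same uniform areal density).
Its moment of inertia about the rotation axis (parallel-axis theorem): I_hole = (1/2)mr² + md² = (1/2)(0.086346)(0.0541)² + (0.086346)(0.102)² = 0.0010247 kg m².
Treating the hole as negative mass, I = I₀ − I_hole = 0.13648 − 0.0010247 = 0.13546 kg m².

0.135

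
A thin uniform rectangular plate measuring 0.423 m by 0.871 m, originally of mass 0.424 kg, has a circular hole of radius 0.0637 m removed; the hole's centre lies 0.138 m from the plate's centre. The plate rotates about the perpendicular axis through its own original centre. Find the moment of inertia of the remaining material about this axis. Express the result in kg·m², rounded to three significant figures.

Unpierced body about its centre: I₀ = (1/12)M(a²+b²) = (1/12)(0.424)[(0.423)² + (0.871)²] = 0.033127 kg·m².
The removed disk has mass m = M·πr²/(ab) = (0.424)·π(0.0637)²/(0.423·0.871) = 0.01467 kg (same uniform areal density).
Its moment of inertia about the rotation axis (parallel-axis theorem): I_hole = (1/2)mr² + md² = (1/2)(0.01467)(0.0637)² + (0.01467)(0.138)² = 0.00030914 kg·m².
Treating the hole as negative mass, I = I₀ − I_hole = 0.033127 − 0.00030914 = 0.032818 kg·m².

0.0328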